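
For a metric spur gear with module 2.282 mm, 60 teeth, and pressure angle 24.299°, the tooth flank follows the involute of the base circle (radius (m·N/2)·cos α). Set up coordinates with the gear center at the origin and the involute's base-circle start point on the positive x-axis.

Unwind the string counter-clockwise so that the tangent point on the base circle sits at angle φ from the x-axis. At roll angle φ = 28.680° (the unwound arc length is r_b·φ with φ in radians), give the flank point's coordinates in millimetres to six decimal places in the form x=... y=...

x=69.729171 y=2.543772

pitch radius r_p = m·N/2 = 2.282·60/2 = 68.460000
base radius r_b = r_p·cos α = 68.460000·cos 24.299° = 62.395160
roll angle φ = 28.680° = 0.50056043 rad
x = r_b·(cos φ + φ·sin φ) = 62.395160·(0.87731374 + 0.50056043·0.47991729) = 69.729171
y = r_b·(sin φ − φ·cos φ) = 62.395160·(0.47991729 − 0.50056043·0.87731374) = 2.543772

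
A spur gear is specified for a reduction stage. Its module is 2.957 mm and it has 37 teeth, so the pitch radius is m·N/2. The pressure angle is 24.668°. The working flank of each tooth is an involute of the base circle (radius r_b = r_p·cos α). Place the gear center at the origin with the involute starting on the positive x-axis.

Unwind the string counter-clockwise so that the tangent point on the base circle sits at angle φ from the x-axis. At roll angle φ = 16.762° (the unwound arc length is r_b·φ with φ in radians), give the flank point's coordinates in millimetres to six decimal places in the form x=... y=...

pitch radius r_p = m·N/2 = 2.957·37/2 = 54.704500
base radius r_b = r_p·cos α = 54.704500·cos 24.668° = 49.712245
roll angle φ = 16.762° = 0.29255209 rad
x = r_b·(cos φ + φ·sin φ) = 49.712245·(0.95751098 + 0.29255209·0.28839682) = 51.794297
y = r_b·(sin φ − φ·cos φ) = 49.712245·(0.28839682 − 0.29255209·0.95751098) = 0.411368

x=51.794297 y=0.411368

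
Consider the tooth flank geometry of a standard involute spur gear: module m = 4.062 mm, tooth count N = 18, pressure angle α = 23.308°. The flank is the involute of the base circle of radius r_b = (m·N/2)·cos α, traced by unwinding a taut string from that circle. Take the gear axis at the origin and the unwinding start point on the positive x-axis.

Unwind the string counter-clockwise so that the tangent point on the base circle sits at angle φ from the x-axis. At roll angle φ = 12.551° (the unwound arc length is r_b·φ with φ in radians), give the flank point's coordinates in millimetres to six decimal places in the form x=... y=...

x=34.370454 y=0.117077

pitch radius r_p = m·N/2 = 4.062·18/2 = 36.558000
base radius r_b = r_p·cos α = 36.558000·cos 23.308° = 33.574543
roll angle φ = 12.551° = 0.21905627 rad
x = r_b·(cos φ + φ·sin φ) = 33.574543·(0.97610296 + 0.21905627·0.21730855) = 34.370454
y = r_b·(sin φ − φ·cos φ) = 33.574543·(0.21730855 − 0.21905627·0.97610296) = 0.117077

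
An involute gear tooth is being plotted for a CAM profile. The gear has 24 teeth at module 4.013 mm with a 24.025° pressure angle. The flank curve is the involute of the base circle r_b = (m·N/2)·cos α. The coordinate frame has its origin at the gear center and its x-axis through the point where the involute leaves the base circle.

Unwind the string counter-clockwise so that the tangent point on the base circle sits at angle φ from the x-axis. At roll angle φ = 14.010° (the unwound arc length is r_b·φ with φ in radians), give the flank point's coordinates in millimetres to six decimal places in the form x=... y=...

x=45.279468 y=0.213070

pitch radius r_p = m·N/2 = 4.013·24/2 = 48.156000
base radius r_b = r_p·cos α = 48.156000·cos 24.025° = 43.984145
roll angle φ = 14.010° = 0.24452063 rad
x = r_b·(cos φ + φ·sin φ) = 43.984145·(0.97025349 + 0.24452063·0.24209124) = 45.279468
y = r_b·(sin φ − φ·cos φ) = 43.984145·(0.24209124 − 0.24452063·0.97025349) = 0.213070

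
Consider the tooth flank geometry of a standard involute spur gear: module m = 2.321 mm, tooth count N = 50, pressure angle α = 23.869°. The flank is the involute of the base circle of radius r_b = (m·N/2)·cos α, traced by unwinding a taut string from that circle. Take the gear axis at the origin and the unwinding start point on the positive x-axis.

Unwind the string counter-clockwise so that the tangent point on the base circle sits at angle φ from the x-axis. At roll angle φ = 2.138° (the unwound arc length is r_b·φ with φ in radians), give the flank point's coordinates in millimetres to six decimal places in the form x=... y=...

x=53.099227 y=0.000919

pitch radius r_p = m·N/2 = 2.321·50/2 = 58.025000
base radius r_b = r_p·cos α = 58.025000·cos 23.869° = 53.062297
roll angle φ = 2.138° = 0.03731514 rad
x = r_b·(cos φ + φ·sin φ) = 53.062297·(0.99930387 + 0.03731514·0.03730648) = 53.099227
y = r_b·(sin φ − φ·cos φ) = 53.062297·(0.03730648 − 0.03731514·0.99930387) = 0.000919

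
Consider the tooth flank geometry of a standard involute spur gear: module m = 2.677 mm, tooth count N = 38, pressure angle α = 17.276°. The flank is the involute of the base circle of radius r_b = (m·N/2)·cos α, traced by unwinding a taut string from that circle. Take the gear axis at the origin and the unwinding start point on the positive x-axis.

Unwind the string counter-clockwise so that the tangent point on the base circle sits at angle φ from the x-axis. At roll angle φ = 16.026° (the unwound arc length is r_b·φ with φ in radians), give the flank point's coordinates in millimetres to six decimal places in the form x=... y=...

x=50.431220 y=0.351510

pitch radius r_p = m·N/2 = 2.677·38/2 = 50.863000
base radius r_b = r_p·cos α = 50.863000·cos 17.276° = 48.568330
roll angle φ = 16.026° = 0.27970647 rad
x = r_b·(cos φ + φ·sin φ) = 48.568330·(0.96113652 + 0.27970647·0.27607353) = 50.431220
y = r_b·(sin φ − φ·cos φ) = 48.568330·(0.27607353 − 0.27970647·0.96113652) = 0.351510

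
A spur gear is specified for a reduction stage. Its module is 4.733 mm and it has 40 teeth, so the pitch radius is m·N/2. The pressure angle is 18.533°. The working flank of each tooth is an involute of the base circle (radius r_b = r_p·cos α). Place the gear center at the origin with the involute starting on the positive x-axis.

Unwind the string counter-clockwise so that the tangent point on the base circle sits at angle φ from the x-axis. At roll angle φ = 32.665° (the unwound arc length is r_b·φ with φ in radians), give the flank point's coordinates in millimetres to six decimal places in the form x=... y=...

x=103.172807 y=5.365574

pitch radius r_p = m·N/2 = 4.733·40/2 = 94.660000
base radius r_b = r_p·cos α = 94.660000·cos 18.533° = 89.751003
roll angle φ = 32.665° = 0.57011180 rad
x = r_b·(cos φ + φ·sin φ) = 89.751003·(0.84184064 + 0.57011180·0.53972617) = 103.172807
y = r_b·(sin φ − φ·cos φ) = 89.751003·(0.53972617 − 0.57011180·0.84184064) = 5.365574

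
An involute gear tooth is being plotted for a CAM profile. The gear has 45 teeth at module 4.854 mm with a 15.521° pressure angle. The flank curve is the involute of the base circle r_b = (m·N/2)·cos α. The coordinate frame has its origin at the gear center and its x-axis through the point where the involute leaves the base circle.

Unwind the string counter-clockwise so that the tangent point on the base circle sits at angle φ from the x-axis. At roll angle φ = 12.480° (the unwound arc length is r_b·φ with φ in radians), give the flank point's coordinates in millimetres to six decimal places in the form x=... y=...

pitch radius r_p = m·N/2 = 4.854·45/2 = 109.215000
base radius r_b = r_p·cos α = 109.215000·cos 15.521° = 105.232195
roll angle φ = 12.480° = 0.21781709 rad
x = r_b·(cos φ + φ·sin φ) = 105.232195·(0.97637150 + 0.21781709·0.21609881) = 107.698997
y = r_b·(sin φ − φ·cos φ) = 105.232195·(0.21609881 − 0.21781709·0.97637150) = 0.360779

x=107.698997 y=0.360779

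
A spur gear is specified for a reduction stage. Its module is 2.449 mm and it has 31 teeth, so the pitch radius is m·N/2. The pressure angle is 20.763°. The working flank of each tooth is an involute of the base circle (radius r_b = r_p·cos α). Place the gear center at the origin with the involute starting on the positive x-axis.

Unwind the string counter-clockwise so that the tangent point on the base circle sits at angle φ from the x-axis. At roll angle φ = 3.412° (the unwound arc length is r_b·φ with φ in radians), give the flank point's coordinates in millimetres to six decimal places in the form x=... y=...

x=35.557093 y=0.002498

pitch radius r_p = m·N/2 = 2.449·31/2 = 37.959500
base radius r_b = r_p·cos α = 37.959500·cos 20.763° = 35.494213
roll angle φ = 3.412° = 0.05955063 rad
x = r_b·(cos φ + φ·sin φ) = 35.494213·(0.99822738 + 0.05955063·0.05951544) = 35.557093
y = r_b·(sin φ − φ·cos φ) = 35.494213·(0.05951544 − 0.05955063·0.99822738) = 0.002498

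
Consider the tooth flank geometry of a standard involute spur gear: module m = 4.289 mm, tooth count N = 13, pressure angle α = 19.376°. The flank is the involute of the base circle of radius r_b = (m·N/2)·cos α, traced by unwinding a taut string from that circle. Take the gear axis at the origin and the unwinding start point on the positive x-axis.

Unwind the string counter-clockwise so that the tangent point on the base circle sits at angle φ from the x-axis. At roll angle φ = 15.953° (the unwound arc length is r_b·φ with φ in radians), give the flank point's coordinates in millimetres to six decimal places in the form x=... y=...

pitch radius r_p = m·N/2 = 4.289·13/2 = 27.878500
base radius r_b = r_p·cos α = 27.878500·cos 19.376° = 26.299509
roll angle φ = 15.953° = 0.27843238 rad
x = r_b·(cos φ + φ·sin φ) = 26.299509·(0.96148748 + 0.27843238·0.27484874) = 27.299266
y = r_b·(sin φ − φ·cos φ) = 26.299509·(0.27484874 − 0.27843238·0.96148748) = 0.187765

x=27.299266 y=0.187765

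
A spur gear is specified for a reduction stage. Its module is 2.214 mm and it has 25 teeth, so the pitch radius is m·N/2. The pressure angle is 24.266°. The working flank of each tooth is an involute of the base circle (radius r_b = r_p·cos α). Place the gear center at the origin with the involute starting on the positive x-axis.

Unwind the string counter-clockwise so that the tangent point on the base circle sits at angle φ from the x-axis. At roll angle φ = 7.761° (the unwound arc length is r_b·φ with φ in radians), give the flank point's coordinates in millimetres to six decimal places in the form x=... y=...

x=25.460238 y=0.020863

pitch radius r_p = m·N/2 = 2.214·25/2 = 27.675000
base radius r_b = r_p·cos α = 27.675000·cos 24.266° = 25.229839
roll angle φ = 7.761° = 0.13545500 rad
x = r_b·(cos φ + φ·sin φ) = 25.229839·(0.99083999 + 0.13545500·0.13504116) = 25.460238
y = r_b·(sin φ − φ·cos φ) = 25.229839·(0.13504116 − 0.13545500·0.99083999) = 0.020863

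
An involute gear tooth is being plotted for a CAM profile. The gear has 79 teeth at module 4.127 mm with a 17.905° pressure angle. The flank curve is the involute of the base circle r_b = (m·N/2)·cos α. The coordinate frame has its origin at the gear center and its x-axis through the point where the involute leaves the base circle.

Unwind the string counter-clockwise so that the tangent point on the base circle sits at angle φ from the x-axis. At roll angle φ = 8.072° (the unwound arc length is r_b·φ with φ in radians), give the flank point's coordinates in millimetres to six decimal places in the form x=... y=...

pitch radius r_p = m·N/2 = 4.127·79/2 = 163.016500
base radius r_b = r_p·cos α = 163.016500·cos 17.905° = 155.121216
roll angle φ = 8.072° = 0.14088298 rad
x = r_b·(cos φ + φ·sin φ) = 155.121216·(0.99009240 + 0.14088298·0.14041740) = 156.653010
y = r_b·(sin φ − φ·cos φ) = 155.121216·(0.14041740 − 0.14088298·0.99009240) = 0.144299

x=156.653010 y=0.144299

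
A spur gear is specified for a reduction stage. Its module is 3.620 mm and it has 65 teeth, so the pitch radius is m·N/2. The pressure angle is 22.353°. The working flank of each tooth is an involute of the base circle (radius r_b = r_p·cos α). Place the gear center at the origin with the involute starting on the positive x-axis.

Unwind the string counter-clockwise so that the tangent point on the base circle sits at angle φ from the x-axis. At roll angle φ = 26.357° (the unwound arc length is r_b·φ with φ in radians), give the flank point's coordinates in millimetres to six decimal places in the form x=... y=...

pitch radius r_p = m·N/2 = 3.620·65/2 = 117.650000
base radius r_b = r_p·cos α = 117.650000·cos 22.353° = 108.809581
roll angle φ = 26.357° = 0.46001643 rad
x = r_b·(cos φ + φ·sin φ) = 108.809581·(0.89604520 + 0.46001643·0.44396283) = 119.720505
y = r_b·(sin φ − φ·cos φ) = 108.809581·(0.44396283 − 0.46001643·0.89604520) = 3.456588

x=119.720505 y=3.456588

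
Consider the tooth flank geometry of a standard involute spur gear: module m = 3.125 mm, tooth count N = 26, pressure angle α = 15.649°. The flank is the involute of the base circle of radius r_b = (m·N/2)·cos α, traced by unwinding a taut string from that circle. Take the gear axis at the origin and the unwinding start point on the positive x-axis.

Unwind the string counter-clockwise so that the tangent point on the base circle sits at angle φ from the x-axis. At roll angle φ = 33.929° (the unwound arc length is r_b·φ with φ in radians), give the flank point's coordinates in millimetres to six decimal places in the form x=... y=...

x=45.388355 y=2.614007

pitch radius r_p = m·N/2 = 3.125·26/2 = 40.625000
base radius r_b = r_p·cos α = 40.625000·cos 15.649° = 39.119122
roll angle φ = 33.929° = 0.59217276 rad
x = r_b·(cos φ + φ·sin φ) = 39.119122·(0.82972988 + 0.59217276·0.55816514) = 45.388355
y = r_b·(sin φ − φ·cos φ) = 39.119122·(0.55816514 − 0.59217276·0.82972988) = 2.614007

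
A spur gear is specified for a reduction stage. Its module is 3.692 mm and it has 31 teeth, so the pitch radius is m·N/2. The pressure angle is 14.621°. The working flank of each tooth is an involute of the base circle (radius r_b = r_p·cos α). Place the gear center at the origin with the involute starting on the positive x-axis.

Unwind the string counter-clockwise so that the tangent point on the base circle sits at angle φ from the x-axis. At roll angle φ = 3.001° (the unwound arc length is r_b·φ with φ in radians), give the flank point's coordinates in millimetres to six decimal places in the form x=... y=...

x=55.448737 y=0.002651

pitch radius r_p = m·N/2 = 3.692·31/2 = 57.226000
base radius r_b = r_p·cos α = 57.226000·cos 14.621° = 55.372834
roll angle φ = 3.001° = 0.05237733 rad
x = r_b·(cos φ + φ·sin φ) = 55.372834·(0.99862862 + 0.05237733·0.05235339) = 55.448737
y = r_b·(sin φ − φ·cos φ) = 55.372834·(0.05235339 − 0.05237733·0.99862862) = 0.002651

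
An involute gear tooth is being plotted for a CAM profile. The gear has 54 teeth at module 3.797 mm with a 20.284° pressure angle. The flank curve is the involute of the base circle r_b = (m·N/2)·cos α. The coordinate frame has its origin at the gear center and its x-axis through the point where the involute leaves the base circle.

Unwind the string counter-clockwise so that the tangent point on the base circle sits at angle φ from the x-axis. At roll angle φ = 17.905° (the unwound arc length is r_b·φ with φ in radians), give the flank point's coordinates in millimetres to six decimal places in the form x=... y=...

x=100.742765 y=0.968696

pitch radius r_p = m·N/2 = 3.797·54/2 = 102.519000
base radius r_b = r_p·cos α = 102.519000·cos 20.284° = 96.161364
roll angle φ = 17.905° = 0.31250120 rad
x = r_b·(cos φ + φ·sin φ) = 96.161364·(0.95156758 + 0.31250120·0.30743966) = 100.742765
y = r_b·(sin φ − φ·cos φ) = 96.161364·(0.30743966 − 0.31250120·0.95156758) = 0.968696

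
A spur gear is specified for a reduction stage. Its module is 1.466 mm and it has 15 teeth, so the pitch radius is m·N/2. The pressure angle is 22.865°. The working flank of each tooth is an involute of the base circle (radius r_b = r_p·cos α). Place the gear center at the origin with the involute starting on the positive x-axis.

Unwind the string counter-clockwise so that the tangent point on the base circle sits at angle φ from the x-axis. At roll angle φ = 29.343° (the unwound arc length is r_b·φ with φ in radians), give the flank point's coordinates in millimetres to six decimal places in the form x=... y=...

pitch radius r_p = m·N/2 = 1.466·15/2 = 10.995000
base radius r_b = r_p·cos α = 10.995000·cos 22.865° = 10.131045
roll angle φ = 29.343° = 0.51213196 rad
x = r_b·(cos φ + φ·sin φ) = 10.131045·(0.87170175 + 0.51213196·0.49003679) = 11.373772
y = r_b·(sin φ − φ·cos φ) = 10.131045·(0.49003679 − 0.51213196·0.87170175) = 0.441820

x=11.373772 y=0.441820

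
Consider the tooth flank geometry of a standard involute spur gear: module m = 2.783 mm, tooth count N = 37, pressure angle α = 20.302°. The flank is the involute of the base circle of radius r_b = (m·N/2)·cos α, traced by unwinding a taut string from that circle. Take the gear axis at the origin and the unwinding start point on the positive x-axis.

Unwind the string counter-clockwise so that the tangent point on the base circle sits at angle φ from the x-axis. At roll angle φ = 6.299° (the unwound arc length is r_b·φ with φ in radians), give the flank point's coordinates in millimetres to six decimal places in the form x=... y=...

x=48.577985 y=0.021361

pitch radius r_p = m·N/2 = 2.783·37/2 = 51.485500
base radius r_b = r_p·cos α = 51.485500·cos 20.302° = 48.287057
roll angle φ = 6.299° = 0.10993829 rad
x = r_b·(cos φ + φ·sin φ) = 48.287057·(0.99396287 + 0.10993829·0.10971696) = 48.577985
y = r_b·(sin φ − φ·cos φ) = 48.287057·(0.10971696 − 0.10993829·0.99396287) = 0.021361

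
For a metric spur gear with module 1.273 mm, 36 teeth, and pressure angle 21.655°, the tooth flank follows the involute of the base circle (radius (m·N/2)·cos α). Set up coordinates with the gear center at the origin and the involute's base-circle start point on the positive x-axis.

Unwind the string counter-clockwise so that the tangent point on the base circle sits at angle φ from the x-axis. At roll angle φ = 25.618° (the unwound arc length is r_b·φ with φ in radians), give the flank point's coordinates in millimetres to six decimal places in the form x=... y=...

pitch radius r_p = m·N/2 = 1.273·36/2 = 22.914000
base radius r_b = r_p·cos α = 22.914000·cos 21.655° = 21.296791
roll angle φ = 25.618° = 0.44711845 rad
x = r_b·(cos φ + φ·sin φ) = 21.296791·(0.90169674 + 0.44711845·0.43236905) = 23.320347
y = r_b·(sin φ − φ·cos φ) = 21.296791·(0.43236905 − 0.44711845·0.90169674) = 0.621947

x=23.320347 y=0.621947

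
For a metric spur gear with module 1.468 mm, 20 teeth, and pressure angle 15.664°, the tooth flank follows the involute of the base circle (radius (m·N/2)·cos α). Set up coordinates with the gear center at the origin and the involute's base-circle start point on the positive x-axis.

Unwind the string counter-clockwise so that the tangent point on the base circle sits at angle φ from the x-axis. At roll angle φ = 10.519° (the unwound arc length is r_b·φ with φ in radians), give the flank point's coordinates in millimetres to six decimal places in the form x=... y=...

pitch radius r_p = m·N/2 = 1.468·20/2 = 14.680000
base radius r_b = r_p·cos α = 14.680000·cos 15.664° = 14.134808
roll angle φ = 10.519° = 0.18359118 rad
x = r_b·(cos φ + φ·sin φ) = 14.134808·(0.98319442 + 0.18359118·0.18256158) = 14.371016
y = r_b·(sin φ − φ·cos φ) = 14.134808·(0.18256158 − 0.18359118·0.98319442) = 0.029058

x=14.371016 y=0.029058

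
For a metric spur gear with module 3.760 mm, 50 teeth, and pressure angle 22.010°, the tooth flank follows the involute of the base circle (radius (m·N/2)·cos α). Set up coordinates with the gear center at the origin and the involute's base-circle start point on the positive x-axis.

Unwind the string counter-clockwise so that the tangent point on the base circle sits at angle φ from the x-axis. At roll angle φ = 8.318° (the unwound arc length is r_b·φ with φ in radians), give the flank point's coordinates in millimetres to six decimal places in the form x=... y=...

x=88.062689 y=0.088698

pitch radius r_p = m·N/2 = 3.760·50/2 = 94.000000
base radius r_b = r_p·cos α = 94.000000·cos 22.010° = 87.149135
roll angle φ = 8.318° = 0.14517649 rad
x = r_b·(cos φ + φ·sin φ) = 87.149135·(0.98948039 + 0.14517649·0.14466706) = 88.062689
y = r_b·(sin φ − φ·cos φ) = 87.149135·(0.14466706 − 0.14517649·0.98948039) = 0.088698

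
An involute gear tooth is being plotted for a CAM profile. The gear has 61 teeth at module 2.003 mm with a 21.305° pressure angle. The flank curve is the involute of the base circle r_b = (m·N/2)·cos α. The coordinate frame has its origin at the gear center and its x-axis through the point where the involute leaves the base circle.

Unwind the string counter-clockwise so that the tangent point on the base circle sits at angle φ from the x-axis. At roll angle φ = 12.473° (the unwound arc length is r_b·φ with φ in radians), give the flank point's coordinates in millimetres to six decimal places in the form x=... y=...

x=58.249208 y=0.194806

pitch radius r_p = m·N/2 = 2.003·61/2 = 61.091500
base radius r_b = r_p·cos α = 61.091500·cos 21.305° = 56.916478
roll angle φ = 12.473° = 0.21769492 rad
x = r_b·(cos φ + φ·sin φ) = 56.916478·(0.97639789 + 0.21769492·0.21597952) = 58.249208
y = r_b·(sin φ − φ·cos φ) = 56.916478·(0.21597952 − 0.21769492·0.97639789) = 0.194806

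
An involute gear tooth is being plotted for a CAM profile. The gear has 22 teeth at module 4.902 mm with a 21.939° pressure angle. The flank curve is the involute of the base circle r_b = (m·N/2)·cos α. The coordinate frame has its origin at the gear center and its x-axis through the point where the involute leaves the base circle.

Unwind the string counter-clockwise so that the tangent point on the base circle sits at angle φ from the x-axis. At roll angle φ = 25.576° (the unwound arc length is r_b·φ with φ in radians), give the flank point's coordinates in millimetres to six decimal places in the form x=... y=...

pitch radius r_p = m·N/2 = 4.902·22/2 = 53.922000
base radius r_b = r_p·cos α = 53.922000·cos 21.939° = 50.017085
roll angle φ = 25.576° = 0.44638541 rad
x = r_b·(cos φ + φ·sin φ) = 50.017085·(0.90201344 + 0.44638541·0.43170795) = 54.754782
y = r_b·(sin φ − φ·cos φ) = 50.017085·(0.43170795 − 0.44638541·0.90201344) = 1.453612

x=54.754782 y=1.453612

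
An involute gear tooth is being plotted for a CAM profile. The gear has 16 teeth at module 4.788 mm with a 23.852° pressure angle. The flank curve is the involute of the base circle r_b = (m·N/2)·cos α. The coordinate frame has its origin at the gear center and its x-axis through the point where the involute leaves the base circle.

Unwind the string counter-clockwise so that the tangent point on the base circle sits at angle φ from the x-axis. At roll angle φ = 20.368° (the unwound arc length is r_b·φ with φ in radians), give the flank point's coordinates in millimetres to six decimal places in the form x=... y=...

x=37.176699 y=0.518000

pitch radius r_p = m·N/2 = 4.788·16/2 = 38.304000
base radius r_b = r_p·cos α = 38.304000·cos 23.852° = 35.032572
roll angle φ = 20.368° = 0.35548866 rad
x = r_b·(cos φ + φ·sin φ) = 35.032572·(0.93747652 + 0.35548866·0.34804852) = 37.176699
y = r_b·(sin φ − φ·cos φ) = 35.032572·(0.34804852 − 0.35548866·0.93747652) = 0.518000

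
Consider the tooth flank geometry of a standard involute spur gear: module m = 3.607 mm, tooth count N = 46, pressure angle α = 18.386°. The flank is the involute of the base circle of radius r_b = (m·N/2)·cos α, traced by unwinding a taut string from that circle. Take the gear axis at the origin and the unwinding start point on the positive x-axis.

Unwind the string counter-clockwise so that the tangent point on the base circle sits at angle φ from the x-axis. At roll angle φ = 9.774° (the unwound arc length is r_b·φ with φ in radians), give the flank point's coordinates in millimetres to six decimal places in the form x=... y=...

x=79.863261 y=0.129892

pitch radius r_p = m·N/2 = 3.607·46/2 = 82.961000
base radius r_b = r_p·cos α = 82.961000·cos 18.386° = 78.726099
roll angle φ = 9.774° = 0.17058848 rad
x = r_b·(cos φ + φ·sin φ) = 78.726099·(0.98548504 + 0.17058848·0.16976232) = 79.863261
y = r_b·(sin φ − φ·cos φ) = 78.726099·(0.16976232 − 0.17058848·0.98548504) = 0.129892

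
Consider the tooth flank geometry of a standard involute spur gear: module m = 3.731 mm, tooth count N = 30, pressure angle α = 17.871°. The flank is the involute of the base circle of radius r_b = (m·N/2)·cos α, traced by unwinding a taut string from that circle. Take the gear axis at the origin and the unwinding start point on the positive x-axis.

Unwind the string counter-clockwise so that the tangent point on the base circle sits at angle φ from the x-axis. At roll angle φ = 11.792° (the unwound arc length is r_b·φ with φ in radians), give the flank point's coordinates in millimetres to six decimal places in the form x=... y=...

x=54.380840 y=0.154125

pitch radius r_p = m·N/2 = 3.731·30/2 = 55.965000
base radius r_b = r_p·cos α = 55.965000·cos 17.871° = 53.264680
roll angle φ = 11.792° = 0.20580923 rad
x = r_b·(cos φ + φ·sin φ) = 53.264680·(0.97889593 + 0.20580923·0.20435937) = 54.380840
y = r_b·(sin φ − φ·cos φ) = 53.264680·(0.20435937 − 0.20580923·0.97889593) = 0.154125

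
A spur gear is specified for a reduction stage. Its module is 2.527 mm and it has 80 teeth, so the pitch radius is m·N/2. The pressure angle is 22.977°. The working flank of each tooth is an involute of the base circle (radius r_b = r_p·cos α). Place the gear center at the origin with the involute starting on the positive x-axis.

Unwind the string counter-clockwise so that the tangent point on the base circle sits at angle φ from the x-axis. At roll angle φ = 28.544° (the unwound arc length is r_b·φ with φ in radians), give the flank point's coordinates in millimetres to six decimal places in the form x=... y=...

pitch radius r_p = m·N/2 = 2.527·80/2 = 101.080000
base radius r_b = r_p·cos α = 101.080000·cos 22.977° = 93.060477
roll angle φ = 28.544° = 0.49818678 rad
x = r_b·(cos φ + φ·sin φ) = 93.060477·(0.87845042 + 0.49818678·0.47783350) = 103.902093
y = r_b·(sin φ − φ·cos φ) = 93.060477·(0.47783350 − 0.49818678·0.87845042) = 3.741135

x=103.902093 y=3.741135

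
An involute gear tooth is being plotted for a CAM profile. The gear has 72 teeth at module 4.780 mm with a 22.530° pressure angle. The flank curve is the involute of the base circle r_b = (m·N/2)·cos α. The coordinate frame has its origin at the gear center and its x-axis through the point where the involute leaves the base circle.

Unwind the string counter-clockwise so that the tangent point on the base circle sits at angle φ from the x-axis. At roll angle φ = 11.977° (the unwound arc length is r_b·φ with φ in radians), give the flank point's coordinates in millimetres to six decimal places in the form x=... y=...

pitch radius r_p = m·N/2 = 4.780·72/2 = 172.080000
base radius r_b = r_p·cos α = 172.080000·cos 22.530° = 158.946688
roll angle φ = 11.977° = 0.20903808 rad
x = r_b·(cos φ + φ·sin φ) = 158.946688·(0.97823098 + 0.20903808·0.20751902) = 162.381583
y = r_b·(sin φ − φ·cos φ) = 158.946688·(0.20751902 − 0.20903808·0.97823098) = 0.481845

x=162.381583 y=0.481845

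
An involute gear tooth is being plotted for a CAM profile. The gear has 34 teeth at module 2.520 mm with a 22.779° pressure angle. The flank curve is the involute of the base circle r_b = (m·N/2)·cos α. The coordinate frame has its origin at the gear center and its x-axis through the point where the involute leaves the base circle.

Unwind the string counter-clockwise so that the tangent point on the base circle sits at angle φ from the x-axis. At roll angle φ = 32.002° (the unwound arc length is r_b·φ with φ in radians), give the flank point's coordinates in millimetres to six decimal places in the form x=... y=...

x=45.187594 y=2.223389

pitch radius r_p = m·N/2 = 2.520·34/2 = 42.840000
base radius r_b = r_p·cos α = 42.840000·cos 22.779° = 39.498699
roll angle φ = 32.002° = 0.55854027 rad
x = r_b·(cos φ + φ·sin φ) = 39.498699·(0.84802960 + 0.55854027·0.52994887) = 45.187594
y = r_b·(sin φ − φ·cos φ) = 39.498699·(0.52994887 − 0.55854027·0.84802960) = 2.223389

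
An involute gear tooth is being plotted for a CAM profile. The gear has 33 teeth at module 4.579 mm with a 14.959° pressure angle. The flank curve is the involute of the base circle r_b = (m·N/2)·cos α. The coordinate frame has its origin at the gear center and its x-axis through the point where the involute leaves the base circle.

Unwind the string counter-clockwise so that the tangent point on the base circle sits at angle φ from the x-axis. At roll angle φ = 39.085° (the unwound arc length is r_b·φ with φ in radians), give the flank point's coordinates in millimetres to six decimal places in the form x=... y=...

pitch radius r_p = m·N/2 = 4.579·33/2 = 75.553500
base radius r_b = r_p·cos α = 75.553500·cos 14.959° = 72.993051
roll angle φ = 39.085° = 0.68216194 rad
x = r_b·(cos φ + φ·sin φ) = 72.993051·(0.77621149 + 0.68216194·0.63047262) = 88.051219
y = r_b·(sin φ − φ·cos φ) = 72.993051·(0.63047262 − 0.68216194·0.77621149) = 7.370158

x=88.051219 y=7.370158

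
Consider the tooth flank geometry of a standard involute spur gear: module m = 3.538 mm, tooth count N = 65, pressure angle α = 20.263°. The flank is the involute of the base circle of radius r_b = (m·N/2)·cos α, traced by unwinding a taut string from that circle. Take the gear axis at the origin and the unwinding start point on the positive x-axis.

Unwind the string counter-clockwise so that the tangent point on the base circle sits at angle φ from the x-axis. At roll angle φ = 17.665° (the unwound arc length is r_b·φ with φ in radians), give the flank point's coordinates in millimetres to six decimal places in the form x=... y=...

pitch radius r_p = m·N/2 = 3.538·65/2 = 114.985000
base radius r_b = r_p·cos α = 114.985000·cos 20.263° = 107.868898
roll angle φ = 17.665° = 0.30831241 rad
x = r_b·(cos φ + φ·sin φ) = 107.868898·(0.95284703 + 0.30831241·0.30345106) = 112.874528
y = r_b·(sin φ − φ·cos φ) = 107.868898·(0.30345106 − 0.30831241·0.95284703) = 1.043792

x=112.874528 y=1.043792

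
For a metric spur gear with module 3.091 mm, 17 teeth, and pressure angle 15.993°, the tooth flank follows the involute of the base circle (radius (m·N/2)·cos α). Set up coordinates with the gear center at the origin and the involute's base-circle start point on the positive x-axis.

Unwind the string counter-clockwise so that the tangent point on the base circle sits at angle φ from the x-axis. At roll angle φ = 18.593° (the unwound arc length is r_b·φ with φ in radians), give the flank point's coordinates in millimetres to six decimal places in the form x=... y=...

x=26.551625 y=0.284678

pitch radius r_p = m·N/2 = 3.091·17/2 = 26.273500
base radius r_b = r_p·cos α = 26.273500·cos 15.993° = 25.256594
roll angle φ = 18.593° = 0.32450907 rad
x = r_b·(cos φ + φ·sin φ) = 25.256594·(0.94780737 + 0.32450907·0.31884352) = 26.551625
y = r_b·(sin φ − φ·cos φ) = 25.256594·(0.31884352 − 0.32450907·0.94780737) = 0.284678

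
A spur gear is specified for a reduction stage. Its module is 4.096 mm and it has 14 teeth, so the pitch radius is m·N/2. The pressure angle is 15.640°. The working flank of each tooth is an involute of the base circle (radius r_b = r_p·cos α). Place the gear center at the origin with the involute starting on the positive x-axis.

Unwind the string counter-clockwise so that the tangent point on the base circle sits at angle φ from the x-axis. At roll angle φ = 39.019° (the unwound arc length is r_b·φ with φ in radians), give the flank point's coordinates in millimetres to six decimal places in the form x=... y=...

pitch radius r_p = m·N/2 = 4.096·14/2 = 28.672000
base radius r_b = r_p·cos α = 28.672000·cos 15.640° = 27.610407
roll angle φ = 39.019° = 0.68101002 rad
x = r_b·(cos φ + φ·sin φ) = 27.610407·(0.77693723 + 0.68101002·0.62957807) = 33.289487
y = r_b·(sin φ − φ·cos φ) = 27.610407·(0.62957807 − 0.68101002·0.77693723) = 2.774184

x=33.289487 y=2.774184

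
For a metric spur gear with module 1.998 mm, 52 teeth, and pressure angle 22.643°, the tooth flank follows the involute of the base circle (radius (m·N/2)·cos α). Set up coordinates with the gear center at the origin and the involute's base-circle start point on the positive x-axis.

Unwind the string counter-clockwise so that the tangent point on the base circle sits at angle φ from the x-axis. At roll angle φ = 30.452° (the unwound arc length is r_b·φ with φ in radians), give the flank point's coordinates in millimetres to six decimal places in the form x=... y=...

x=54.244753 y=2.332245

pitch radius r_p = m·N/2 = 1.998·52/2 = 51.948000
base radius r_b = r_p·cos α = 51.948000·cos 22.643° = 47.943929
roll angle φ = 30.452° = 0.53148766 rad
x = r_b·(cos φ + φ·sin φ) = 47.943929·(0.86205405 + 0.53148766·0.50681635) = 54.244753
y = r_b·(sin φ − φ·cos φ) = 47.943929·(0.50681635 − 0.53148766·0.86205405) = 2.332245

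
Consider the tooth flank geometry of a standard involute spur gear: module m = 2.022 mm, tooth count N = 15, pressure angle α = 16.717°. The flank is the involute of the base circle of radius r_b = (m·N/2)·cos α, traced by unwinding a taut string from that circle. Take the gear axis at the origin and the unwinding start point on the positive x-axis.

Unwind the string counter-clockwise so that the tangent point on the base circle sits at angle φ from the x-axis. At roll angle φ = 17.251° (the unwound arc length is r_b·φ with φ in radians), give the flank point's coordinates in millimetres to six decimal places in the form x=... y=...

pitch radius r_p = m·N/2 = 2.022·15/2 = 15.165000
base radius r_b = r_p·cos α = 15.165000·cos 16.717° = 14.524085
roll angle φ = 17.251° = 0.30108675 rad
x = r_b·(cos φ + φ·sin φ) = 14.524085·(0.95501477 + 0.30108675·0.29655824) = 15.167567
y = r_b·(sin φ − φ·cos φ) = 14.524085·(0.29655824 − 0.30108675·0.95501477) = 0.130948

x=15.167567 y=0.130948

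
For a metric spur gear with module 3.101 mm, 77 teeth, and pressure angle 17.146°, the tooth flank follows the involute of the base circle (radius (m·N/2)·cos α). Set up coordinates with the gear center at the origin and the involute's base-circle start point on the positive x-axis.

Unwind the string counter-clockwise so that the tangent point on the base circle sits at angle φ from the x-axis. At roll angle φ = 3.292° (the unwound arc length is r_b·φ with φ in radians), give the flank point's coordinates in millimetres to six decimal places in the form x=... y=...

pitch radius r_p = m·N/2 = 3.101·77/2 = 119.388500
base radius r_b = r_p·cos α = 119.388500·cos 17.146° = 114.082473
roll angle φ = 3.292° = 0.05745624 rad
x = r_b·(cos φ + φ·sin φ) = 114.082473·(0.99834984 + 0.05745624·0.05742463) = 114.270624
y = r_b·(sin φ − φ·cos φ) = 114.082473·(0.05742463 − 0.05745624·0.99834984) = 0.007211

x=114.270624 y=0.007211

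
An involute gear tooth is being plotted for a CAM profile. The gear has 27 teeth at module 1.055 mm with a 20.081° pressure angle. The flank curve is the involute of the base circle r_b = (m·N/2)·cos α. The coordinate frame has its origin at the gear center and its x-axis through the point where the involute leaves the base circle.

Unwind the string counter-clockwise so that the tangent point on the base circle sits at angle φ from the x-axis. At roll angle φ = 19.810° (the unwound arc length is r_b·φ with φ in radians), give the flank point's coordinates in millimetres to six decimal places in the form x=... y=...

pitch radius r_p = m·N/2 = 1.055·27/2 = 14.242500
base radius r_b = r_p·cos α = 14.242500·cos 20.081° = 13.376672
roll angle φ = 19.810° = 0.34574972 rad
x = r_b·(cos φ + φ·sin φ) = 13.376672·(0.94082163 + 0.34574972·0.33890213) = 14.152478
y = r_b·(sin φ − φ·cos φ) = 13.376672·(0.33890213 − 0.34574972·0.94082163) = 0.182101

x=14.152478 y=0.182101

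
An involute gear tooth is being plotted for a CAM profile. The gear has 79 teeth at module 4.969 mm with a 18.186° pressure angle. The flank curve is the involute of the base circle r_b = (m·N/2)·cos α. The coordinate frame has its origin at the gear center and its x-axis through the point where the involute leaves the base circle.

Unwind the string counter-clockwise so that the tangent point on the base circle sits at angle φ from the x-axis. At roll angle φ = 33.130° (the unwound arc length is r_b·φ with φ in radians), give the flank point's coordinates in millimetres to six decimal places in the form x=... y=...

x=215.086612 y=11.619739

pitch radius r_p = m·N/2 = 4.969·79/2 = 196.275500
base radius r_b = r_p·cos α = 196.275500·cos 18.186° = 186.471213
roll angle φ = 33.130° = 0.57822758 rad
x = r_b·(cos φ + φ·sin φ) = 186.471213·(0.83743266 + 0.57822758·0.54654051) = 215.086612
y = r_b·(sin φ − φ·cos φ) = 186.471213·(0.54654051 − 0.57822758·0.83743266) = 11.619739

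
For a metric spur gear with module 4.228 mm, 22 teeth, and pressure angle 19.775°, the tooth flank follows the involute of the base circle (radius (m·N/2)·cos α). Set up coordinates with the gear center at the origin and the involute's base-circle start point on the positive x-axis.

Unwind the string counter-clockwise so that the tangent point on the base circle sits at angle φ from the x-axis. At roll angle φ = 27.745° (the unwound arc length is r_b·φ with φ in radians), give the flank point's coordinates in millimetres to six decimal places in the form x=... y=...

x=48.599708 y=1.617996

pitch radius r_p = m·N/2 = 4.228·22/2 = 46.508000
base radius r_b = r_p·cos α = 46.508000·cos 19.775° = 43.765353
roll angle φ = 27.745° = 0.48424160 rad
x = r_b·(cos φ + φ·sin φ) = 43.765353·(0.88502827 + 0.48424160·0.46553729) = 48.599708
y = r_b·(sin φ − φ·cos φ) = 43.765353·(0.46553729 − 0.48424160·0.88502827) = 1.617996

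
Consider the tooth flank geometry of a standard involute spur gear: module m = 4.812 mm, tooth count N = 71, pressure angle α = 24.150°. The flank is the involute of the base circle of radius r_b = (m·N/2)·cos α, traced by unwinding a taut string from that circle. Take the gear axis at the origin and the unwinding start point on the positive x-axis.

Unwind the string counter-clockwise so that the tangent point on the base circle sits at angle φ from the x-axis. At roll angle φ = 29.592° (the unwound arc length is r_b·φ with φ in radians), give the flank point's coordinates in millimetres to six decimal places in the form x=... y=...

x=175.298638 y=6.969164

pitch radius r_p = m·N/2 = 4.812·71/2 = 170.826000
base radius r_b = r_p·cos α = 170.826000·cos 24.150° = 155.874880
roll angle φ = 29.592° = 0.51647783 rad
x = r_b·(cos φ + φ·sin φ) = 155.874880·(0.86956389 + 0.51647783·0.49382046) = 175.298638
y = r_b·(sin φ − φ·cos φ) = 155.874880·(0.49382046 − 0.51647783·0.86956389) = 6.969164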